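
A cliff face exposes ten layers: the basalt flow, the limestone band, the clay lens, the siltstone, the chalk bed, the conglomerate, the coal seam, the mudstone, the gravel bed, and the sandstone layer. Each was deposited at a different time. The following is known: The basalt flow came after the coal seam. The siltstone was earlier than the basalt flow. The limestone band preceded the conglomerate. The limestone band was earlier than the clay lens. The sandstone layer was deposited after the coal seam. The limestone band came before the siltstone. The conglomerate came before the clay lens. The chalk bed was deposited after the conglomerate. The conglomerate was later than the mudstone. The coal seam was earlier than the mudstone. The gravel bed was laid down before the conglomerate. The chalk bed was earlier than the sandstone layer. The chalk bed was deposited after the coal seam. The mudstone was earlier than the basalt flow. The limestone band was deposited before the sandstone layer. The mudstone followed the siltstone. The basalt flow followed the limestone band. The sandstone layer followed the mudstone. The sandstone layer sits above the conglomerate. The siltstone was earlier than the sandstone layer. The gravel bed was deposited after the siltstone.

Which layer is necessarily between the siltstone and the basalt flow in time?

the mudstone

Tracing the constraints gives the siltstone → the mudstone → the basalt flow, so the mudstone sits after the siltstone and before the basalt flow.
No other layer is forced both after the siltstone and before the basalt flow.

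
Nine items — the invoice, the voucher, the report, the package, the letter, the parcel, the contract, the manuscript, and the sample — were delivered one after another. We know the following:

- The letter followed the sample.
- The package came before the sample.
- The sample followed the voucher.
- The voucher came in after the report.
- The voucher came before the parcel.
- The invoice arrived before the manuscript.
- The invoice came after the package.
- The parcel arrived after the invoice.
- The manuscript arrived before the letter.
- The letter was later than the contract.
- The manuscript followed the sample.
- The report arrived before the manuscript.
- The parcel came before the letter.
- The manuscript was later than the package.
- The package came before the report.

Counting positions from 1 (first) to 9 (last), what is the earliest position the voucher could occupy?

The package and the report must both come before the voucher — 2 forced predecessors.
Nothing else is forced ahead of the voucher, so its earliest slot is position 2 + 1 = 3.

3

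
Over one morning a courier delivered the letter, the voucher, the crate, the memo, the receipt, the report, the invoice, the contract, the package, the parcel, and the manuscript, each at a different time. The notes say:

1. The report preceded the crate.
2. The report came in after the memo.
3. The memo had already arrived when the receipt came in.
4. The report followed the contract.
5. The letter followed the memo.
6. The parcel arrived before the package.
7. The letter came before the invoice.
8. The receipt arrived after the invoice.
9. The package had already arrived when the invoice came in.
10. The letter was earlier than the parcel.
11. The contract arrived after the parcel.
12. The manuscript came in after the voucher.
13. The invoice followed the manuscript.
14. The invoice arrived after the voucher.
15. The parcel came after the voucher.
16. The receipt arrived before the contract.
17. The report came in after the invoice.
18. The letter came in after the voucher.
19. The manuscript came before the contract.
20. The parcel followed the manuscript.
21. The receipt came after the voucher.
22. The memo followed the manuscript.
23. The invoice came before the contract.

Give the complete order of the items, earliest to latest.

the voucher, the manuscript, the memo, the letter, the parcel, the package, the invoice, the receipt, the contract, the report, the crate

The constraints fix every adjacent pair, so only one ordering works:
the voucher → the manuscript → the memo → the letter → the parcel → the package → the invoice → the receipt → the contract → the report → the crate.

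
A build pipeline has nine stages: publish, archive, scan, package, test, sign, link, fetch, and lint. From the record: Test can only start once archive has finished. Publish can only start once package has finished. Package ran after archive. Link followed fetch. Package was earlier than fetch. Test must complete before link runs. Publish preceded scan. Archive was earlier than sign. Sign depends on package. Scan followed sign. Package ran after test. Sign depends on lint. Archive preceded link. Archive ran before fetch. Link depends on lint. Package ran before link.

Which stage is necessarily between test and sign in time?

package

Tracing the constraints gives test → package → sign, so package sits after test and before sign.
No other stage is forced both after test and before sign.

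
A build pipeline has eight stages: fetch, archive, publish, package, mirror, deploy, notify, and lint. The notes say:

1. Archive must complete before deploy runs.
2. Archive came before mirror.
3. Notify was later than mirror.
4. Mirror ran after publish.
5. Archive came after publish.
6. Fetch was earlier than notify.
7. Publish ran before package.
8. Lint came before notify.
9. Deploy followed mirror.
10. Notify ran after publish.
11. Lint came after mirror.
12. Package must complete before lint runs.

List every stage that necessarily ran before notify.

archive, fetch, lint, mirror, package, publish

Directly stated before notify: fetch, lint, mirror, and publish.
Archive reaches notify via archive → mirror → notify.
Package reaches notify via package → lint → notify.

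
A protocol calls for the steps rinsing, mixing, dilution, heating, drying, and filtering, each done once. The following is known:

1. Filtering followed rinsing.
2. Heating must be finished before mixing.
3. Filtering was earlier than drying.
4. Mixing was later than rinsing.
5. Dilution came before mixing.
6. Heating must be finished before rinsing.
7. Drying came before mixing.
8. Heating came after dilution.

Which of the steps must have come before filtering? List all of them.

dilution, heating, rinsing

Directly stated before filtering: rinsing.
Dilution reaches filtering via dilution → heating → rinsing → filtering.
Heating reaches filtering via heating → rinsing → filtering.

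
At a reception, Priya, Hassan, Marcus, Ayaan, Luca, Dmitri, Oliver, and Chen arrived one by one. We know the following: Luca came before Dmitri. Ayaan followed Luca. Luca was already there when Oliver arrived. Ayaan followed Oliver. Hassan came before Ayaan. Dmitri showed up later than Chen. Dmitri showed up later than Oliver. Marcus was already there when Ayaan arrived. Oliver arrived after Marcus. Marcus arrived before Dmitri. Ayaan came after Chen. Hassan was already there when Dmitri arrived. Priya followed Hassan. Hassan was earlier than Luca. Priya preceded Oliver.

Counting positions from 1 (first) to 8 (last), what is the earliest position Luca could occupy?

Hassan must come before Luca — 1 forced predecessor.
Nothing else is forced ahead of Luca, so their earliest slot is position 1 + 1 = 2.

2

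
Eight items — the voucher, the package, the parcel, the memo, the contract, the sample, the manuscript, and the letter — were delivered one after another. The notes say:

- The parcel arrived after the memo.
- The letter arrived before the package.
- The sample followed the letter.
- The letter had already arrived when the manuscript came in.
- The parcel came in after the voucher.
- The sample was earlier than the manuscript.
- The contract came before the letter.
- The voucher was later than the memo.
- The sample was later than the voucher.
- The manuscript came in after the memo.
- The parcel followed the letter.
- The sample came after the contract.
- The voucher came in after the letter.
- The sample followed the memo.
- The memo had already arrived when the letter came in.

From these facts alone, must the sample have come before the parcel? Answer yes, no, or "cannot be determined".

cannot be determined

No chain of stated constraints runs from the sample to the parcel, and none runs from the parcel to the sample either.
So the relative order of the sample and the parcel is not fixed by the given facts.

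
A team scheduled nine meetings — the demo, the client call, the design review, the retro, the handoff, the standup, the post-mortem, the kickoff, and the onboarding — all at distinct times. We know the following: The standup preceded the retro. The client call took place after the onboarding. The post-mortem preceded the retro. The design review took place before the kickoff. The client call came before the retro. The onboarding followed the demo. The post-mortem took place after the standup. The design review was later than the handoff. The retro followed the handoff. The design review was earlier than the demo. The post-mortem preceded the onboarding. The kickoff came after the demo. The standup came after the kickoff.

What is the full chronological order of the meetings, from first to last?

the handoff, the design review, the demo, the kickoff, the standup, the post-mortem, the onboarding, the client call, the retro

The constraints fix every adjacent pair, so only one ordering works:
the handoff → the design review → the demo → the kickoff → the standup → the post-mortem → the onboarding → the client call → the retro.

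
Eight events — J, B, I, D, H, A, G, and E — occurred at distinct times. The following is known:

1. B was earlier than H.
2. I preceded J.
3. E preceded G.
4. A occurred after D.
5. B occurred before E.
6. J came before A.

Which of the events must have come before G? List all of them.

Directly stated before G: E.
B reaches G via B → E → G.
No chain forces H (or any of the others) ahead of G.

B, E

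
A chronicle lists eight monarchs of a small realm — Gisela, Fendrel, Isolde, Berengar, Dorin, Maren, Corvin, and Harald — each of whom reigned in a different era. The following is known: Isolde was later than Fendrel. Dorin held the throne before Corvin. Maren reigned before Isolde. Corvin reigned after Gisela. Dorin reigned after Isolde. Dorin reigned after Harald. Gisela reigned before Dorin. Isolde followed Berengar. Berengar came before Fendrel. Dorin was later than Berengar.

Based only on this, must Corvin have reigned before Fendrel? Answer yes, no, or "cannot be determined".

Tracing the constraints gives Fendrel → Isolde → Dorin → Corvin, so Fendrel must come before Corvin.
That means Corvin cannot be before Fendrel.

no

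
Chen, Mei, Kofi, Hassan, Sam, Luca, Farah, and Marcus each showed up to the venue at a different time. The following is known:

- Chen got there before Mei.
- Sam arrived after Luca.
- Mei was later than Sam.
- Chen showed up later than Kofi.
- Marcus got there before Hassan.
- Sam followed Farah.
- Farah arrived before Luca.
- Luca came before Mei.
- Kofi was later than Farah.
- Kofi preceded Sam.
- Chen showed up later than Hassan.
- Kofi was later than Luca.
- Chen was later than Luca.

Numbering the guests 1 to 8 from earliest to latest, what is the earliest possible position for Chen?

Farah, Hassan, Kofi, Luca, and Marcus must all come before Chen — 5 forced predecessors.
Nothing else is forced ahead of Chen, so their earliest slot is position 5 + 1 = 6.

6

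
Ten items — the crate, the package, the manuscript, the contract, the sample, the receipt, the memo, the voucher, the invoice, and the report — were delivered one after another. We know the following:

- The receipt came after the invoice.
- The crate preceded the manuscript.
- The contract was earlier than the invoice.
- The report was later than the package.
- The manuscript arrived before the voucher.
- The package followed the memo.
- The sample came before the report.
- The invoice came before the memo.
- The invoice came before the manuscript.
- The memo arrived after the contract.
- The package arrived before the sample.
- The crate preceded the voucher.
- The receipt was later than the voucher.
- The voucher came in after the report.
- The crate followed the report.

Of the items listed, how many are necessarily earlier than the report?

5

Directly stated before the report: the package and the sample.
The contract reaches the report via the contract → the memo → the package → the report.
The invoice reaches the report via the invoice → the memo → the package → the report.
The memo reaches the report via the memo → the package → the report.
That's the contract, the invoice, the memo, the package, and the sample — 5 in all.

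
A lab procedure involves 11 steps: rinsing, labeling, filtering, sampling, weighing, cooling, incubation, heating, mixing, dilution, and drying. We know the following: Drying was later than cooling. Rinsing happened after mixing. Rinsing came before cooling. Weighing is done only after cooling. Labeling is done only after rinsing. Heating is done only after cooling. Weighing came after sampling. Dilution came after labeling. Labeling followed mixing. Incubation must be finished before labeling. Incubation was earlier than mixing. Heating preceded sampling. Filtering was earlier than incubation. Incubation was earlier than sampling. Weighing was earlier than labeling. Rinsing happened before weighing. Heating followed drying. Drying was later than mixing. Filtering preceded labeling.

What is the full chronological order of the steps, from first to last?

The constraints fix every adjacent pair, so only one ordering works:
filtering → incubation → mixing → rinsing → cooling → drying → heating → sampling → weighing → labeling → dilution.

filtering, incubation, mixing, rinsing, cooling, drying, heating, sampling, weighing, labeling, dilution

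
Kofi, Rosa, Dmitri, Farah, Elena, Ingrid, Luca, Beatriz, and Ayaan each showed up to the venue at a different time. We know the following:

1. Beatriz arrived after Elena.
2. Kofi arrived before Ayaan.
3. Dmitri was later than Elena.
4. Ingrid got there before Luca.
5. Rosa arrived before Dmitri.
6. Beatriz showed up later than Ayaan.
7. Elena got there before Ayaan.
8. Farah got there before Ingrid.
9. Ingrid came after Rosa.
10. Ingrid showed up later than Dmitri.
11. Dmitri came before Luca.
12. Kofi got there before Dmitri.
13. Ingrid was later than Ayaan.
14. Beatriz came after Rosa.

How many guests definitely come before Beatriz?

4

Directly stated before Beatriz: Ayaan, Elena, and Rosa.
Kofi reaches Beatriz via Kofi → Ayaan → Beatriz.
No chain forces Farah (or any of the others) ahead of Beatriz.
That's Ayaan, Elena, Kofi, and Rosa — 4 in all.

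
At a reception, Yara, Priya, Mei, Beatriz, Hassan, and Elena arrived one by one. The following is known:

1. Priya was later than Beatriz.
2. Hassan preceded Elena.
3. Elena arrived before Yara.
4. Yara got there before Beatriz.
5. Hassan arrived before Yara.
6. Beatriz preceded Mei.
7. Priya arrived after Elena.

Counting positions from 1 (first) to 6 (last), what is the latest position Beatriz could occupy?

4

Beatriz must come before Mei and Priya — 2 guests forced after them.
Everything else can be placed before Beatriz in some valid order, so Beatriz can sit as late as position 6 − 2 = 4.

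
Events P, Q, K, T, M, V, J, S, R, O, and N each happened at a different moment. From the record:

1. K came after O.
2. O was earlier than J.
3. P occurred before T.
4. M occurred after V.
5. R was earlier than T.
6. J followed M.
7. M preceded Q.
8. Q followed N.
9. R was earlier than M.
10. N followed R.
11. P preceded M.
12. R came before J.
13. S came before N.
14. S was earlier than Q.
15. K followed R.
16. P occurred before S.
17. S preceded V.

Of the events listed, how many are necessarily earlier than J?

Directly stated before J: M, O, and R.
P reaches J via P → M → J.
S reaches J via S → V → M → J.
V reaches J via V → M → J.
That's M, O, P, R, S, and V — 6 in all.

6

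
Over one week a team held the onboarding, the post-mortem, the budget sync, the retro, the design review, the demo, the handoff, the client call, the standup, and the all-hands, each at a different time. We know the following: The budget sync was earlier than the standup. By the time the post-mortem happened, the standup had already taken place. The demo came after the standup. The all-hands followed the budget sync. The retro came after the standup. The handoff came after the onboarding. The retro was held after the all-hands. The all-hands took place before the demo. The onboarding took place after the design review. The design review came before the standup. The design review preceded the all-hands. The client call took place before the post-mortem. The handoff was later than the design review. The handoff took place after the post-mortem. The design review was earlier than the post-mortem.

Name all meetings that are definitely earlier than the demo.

Directly stated before the demo: the all-hands and the standup.
The budget sync reaches the demo via the budget sync → the standup → the demo.
The design review reaches the demo via the design review → the standup → the demo.
No chain forces the client call (or any of the others) ahead of the demo.

the all-hands, the budget sync, the design review, the standup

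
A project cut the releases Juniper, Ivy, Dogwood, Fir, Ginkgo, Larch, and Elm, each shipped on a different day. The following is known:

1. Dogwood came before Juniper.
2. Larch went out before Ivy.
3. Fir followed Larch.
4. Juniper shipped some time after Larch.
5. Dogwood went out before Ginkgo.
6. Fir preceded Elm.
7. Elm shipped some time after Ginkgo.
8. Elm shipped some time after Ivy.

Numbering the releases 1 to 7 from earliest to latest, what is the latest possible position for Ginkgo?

Ginkgo must come before Elm — 1 release forced after it.
Everything else can be placed before Ginkgo in some valid order, so Ginkgo can sit as late as position 7 − 1 = 6.

6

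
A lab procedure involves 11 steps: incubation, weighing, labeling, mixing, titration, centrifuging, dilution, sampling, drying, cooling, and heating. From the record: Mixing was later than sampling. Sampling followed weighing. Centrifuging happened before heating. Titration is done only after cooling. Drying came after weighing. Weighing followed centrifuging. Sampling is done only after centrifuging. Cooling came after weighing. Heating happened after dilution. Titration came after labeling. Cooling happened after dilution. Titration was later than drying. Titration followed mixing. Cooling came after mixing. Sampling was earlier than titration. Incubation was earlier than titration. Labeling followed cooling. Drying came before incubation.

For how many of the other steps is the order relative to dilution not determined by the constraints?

Forced after dilution: cooling, heating, labeling, and titration.
That leaves centrifuging, drying, incubation, mixing, sampling, and weighing with no forced order relative to dilution — 6.

6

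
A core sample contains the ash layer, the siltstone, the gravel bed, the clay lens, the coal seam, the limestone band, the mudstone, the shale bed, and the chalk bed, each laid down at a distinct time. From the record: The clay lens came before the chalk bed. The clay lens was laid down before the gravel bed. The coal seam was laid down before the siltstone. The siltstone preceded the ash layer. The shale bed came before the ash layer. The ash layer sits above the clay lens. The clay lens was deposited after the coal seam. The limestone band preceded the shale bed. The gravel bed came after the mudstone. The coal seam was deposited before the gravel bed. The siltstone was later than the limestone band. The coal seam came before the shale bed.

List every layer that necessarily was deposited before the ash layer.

the clay lens, the coal seam, the limestone band, the shale bed, the siltstone

Directly stated before the ash layer: the clay lens, the shale bed, and the siltstone.
The coal seam reaches the ash layer via the coal seam → the siltstone → the ash layer.
The limestone band reaches the ash layer via the limestone band → the shale bed → the ash layer.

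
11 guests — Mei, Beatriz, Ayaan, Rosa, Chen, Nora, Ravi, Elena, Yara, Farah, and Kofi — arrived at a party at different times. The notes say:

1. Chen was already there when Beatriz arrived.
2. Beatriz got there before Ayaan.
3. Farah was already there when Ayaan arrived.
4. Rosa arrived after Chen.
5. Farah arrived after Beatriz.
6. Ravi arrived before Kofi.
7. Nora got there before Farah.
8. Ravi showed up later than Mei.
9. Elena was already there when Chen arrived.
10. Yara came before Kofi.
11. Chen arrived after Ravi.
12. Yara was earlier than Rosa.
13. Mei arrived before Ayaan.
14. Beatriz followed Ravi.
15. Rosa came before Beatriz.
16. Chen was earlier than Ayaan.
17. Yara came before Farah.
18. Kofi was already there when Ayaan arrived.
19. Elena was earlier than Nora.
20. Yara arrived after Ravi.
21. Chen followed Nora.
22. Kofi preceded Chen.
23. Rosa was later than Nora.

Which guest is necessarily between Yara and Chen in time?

Kofi

Tracing the constraints gives Yara → Kofi → Chen, so Kofi sits after Yara and before Chen.
No other guest is forced both after Yara and before Chen.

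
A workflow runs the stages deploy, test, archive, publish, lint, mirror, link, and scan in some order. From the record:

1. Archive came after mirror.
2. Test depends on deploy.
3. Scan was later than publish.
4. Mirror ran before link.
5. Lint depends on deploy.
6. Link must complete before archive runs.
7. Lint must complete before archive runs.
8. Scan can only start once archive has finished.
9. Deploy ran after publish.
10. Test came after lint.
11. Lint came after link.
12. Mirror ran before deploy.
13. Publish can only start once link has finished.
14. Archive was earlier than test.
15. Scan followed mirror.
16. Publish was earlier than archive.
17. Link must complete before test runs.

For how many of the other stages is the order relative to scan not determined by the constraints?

Forced before scan: archive, deploy, link, lint, mirror, and publish.
That leaves test with no forced order relative to scan — 1.

1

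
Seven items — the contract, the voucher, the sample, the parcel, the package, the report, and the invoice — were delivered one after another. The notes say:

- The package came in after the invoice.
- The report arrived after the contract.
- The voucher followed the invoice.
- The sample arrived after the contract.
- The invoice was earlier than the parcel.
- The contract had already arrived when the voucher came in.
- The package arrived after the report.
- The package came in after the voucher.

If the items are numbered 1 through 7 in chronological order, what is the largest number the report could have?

6

The report must come before the package — 1 item forced after it.
Everything else can be placed before the report in some valid order, so the report can sit as late as position 7 − 1 = 6.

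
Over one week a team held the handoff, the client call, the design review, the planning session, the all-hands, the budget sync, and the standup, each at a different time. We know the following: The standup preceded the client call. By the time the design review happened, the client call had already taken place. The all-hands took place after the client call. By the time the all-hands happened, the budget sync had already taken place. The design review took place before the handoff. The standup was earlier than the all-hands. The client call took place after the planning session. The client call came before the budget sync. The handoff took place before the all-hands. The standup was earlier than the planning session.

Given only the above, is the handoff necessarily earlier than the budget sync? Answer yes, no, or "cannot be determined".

cannot be determined

No chain of stated constraints runs from the handoff to the budget sync, and none runs from the budget sync to the handoff either.
So the relative order of the handoff and the budget sync is not fixed by the given facts.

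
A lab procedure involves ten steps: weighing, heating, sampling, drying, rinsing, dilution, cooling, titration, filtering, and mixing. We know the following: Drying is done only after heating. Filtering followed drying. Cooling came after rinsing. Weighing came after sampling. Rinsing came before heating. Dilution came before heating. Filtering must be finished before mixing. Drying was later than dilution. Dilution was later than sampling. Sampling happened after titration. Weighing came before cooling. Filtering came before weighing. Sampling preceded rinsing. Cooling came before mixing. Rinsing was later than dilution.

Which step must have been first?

Titration has a chain of constraints placing it before every other step, so titration must be first.

titration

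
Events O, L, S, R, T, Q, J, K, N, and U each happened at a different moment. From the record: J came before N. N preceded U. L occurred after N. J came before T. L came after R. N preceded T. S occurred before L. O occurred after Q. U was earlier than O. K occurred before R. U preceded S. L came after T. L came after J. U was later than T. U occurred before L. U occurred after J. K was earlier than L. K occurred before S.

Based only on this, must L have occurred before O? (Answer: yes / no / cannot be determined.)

No chain of stated constraints runs from L to O, and none runs from O to L either.
So the relative order of L and O is not fixed by the given facts.

cannot be determined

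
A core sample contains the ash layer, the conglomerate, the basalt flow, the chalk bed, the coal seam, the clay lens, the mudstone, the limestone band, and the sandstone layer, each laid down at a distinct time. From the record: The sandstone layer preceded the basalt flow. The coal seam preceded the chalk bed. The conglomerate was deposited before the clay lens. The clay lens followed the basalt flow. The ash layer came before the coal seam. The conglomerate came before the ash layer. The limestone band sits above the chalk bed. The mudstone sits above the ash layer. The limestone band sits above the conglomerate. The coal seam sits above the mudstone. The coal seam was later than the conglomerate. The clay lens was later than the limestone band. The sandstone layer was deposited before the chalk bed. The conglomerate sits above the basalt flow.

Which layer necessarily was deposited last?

Every other layer has a chain of constraints placing it before the clay lens, so the clay lens is last.

the clay lens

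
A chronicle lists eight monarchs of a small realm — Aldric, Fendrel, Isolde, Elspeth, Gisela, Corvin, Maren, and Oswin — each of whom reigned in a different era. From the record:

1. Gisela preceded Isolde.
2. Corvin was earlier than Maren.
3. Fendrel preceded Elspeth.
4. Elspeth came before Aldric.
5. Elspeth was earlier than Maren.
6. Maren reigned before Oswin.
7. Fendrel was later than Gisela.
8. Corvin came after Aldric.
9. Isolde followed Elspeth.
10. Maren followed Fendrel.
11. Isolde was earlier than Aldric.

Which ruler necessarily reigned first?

Gisela has a chain of constraints placing them before every other ruler, so Gisela must be first.

Gisela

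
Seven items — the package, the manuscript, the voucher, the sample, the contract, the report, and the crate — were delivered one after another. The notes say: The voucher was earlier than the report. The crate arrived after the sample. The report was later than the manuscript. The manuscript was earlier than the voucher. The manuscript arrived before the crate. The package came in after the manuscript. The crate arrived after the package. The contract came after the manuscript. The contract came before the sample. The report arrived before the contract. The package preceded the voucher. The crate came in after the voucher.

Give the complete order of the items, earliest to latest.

The constraints fix every adjacent pair, so only one ordering works:
the manuscript → the package → the voucher → the report → the contract → the sample → the crate.

the manuscript, the package, the voucher, the report, the contract, the sample, the crate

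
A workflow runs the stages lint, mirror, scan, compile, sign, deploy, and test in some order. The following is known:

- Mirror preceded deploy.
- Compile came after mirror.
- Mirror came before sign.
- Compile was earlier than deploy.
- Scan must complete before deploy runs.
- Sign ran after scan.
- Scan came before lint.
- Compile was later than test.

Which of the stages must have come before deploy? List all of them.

Directly stated before deploy: compile, mirror, and scan.
Test reaches deploy via test → compile → deploy.

compile, mirror, scan, test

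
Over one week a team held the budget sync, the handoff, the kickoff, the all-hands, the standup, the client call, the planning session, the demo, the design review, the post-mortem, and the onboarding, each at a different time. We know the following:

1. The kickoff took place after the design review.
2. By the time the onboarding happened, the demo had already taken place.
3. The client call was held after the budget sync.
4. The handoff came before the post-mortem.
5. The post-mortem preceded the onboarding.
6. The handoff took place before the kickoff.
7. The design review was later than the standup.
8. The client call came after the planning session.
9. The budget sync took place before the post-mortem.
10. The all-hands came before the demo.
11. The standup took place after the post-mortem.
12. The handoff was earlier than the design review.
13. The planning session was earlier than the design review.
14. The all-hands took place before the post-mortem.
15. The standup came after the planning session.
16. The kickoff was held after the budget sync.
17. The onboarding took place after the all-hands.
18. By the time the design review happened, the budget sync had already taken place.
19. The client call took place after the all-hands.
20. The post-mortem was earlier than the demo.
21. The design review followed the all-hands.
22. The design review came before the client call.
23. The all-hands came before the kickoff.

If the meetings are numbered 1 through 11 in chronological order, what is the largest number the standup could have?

The standup must come before the client call, the design review, and the kickoff — 3 meetings forced after it.
Everything else can be placed before the standup in some valid order, so the standup can sit as late as position 11 − 3 = 8.

8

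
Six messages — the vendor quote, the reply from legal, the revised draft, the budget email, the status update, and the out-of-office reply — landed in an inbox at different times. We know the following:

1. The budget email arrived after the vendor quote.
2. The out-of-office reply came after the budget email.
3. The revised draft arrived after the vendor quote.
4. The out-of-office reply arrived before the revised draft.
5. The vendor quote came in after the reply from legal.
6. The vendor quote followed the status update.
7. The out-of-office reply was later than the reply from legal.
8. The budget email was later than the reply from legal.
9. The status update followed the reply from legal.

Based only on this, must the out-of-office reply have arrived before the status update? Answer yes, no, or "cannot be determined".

no

Tracing the constraints gives the status update → the vendor quote → the budget email → the out-of-office reply, so the status update must come before the out-of-office reply.
That means the out-of-office reply cannot be before the status update.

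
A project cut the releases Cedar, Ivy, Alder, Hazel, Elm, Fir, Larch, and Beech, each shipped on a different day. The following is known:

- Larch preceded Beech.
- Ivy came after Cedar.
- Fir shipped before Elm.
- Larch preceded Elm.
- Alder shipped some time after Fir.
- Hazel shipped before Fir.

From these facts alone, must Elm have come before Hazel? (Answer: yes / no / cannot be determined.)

Tracing the constraints gives Hazel → Fir → Elm, so Hazel must come before Elm.
That means Elm cannot be before Hazel.

no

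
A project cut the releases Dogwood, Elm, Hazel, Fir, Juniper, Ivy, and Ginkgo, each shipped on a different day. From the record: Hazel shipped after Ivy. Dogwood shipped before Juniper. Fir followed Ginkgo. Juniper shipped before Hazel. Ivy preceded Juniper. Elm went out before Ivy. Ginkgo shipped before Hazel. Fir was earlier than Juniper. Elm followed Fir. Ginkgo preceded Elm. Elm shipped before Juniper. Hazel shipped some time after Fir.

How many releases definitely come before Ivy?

Directly stated before Ivy: Elm.
Fir reaches Ivy via Fir → Elm → Ivy.
Ginkgo reaches Ivy via Ginkgo → Elm → Ivy.
No chain forces Juniper (or any of the others) ahead of Ivy.
That's Elm, Fir, and Ginkgo — 3 in all.

3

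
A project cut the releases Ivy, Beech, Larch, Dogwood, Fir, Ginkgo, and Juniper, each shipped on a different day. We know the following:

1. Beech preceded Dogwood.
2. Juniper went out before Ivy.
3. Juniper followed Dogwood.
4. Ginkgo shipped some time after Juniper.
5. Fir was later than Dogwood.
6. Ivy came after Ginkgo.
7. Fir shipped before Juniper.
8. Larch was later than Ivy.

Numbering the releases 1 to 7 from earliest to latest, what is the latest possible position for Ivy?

6

Ivy must come before Larch — 1 release forced after it.
Everything else can be placed before Ivy in some valid order, so Ivy can sit as late as position 7 − 1 = 6.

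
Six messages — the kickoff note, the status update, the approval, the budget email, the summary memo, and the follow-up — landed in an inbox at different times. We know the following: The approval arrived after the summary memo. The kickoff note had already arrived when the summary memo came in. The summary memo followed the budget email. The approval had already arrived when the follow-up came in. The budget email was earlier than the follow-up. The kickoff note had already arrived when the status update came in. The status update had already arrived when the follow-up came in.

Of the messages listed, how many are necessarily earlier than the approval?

3

Directly stated before the approval: the summary memo.
The budget email reaches the approval via the budget email → the summary memo → the approval.
The kickoff note reaches the approval via the kickoff note → the summary memo → the approval.
That's the budget email, the kickoff note, and the summary memo — 3 in all.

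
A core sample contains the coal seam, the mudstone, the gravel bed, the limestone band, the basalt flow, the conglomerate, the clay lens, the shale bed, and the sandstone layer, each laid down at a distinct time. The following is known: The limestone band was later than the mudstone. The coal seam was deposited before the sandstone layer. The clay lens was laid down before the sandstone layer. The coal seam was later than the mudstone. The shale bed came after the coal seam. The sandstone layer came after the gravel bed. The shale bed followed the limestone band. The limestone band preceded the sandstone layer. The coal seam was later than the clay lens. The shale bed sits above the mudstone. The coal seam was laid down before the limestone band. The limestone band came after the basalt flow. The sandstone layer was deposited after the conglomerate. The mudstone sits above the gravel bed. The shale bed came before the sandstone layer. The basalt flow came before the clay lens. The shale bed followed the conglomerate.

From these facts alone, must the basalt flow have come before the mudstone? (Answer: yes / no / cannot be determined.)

No chain of stated constraints runs from the basalt flow to the mudstone, and none runs from the mudstone to the basalt flow either.
So the relative order of the basalt flow and the mudstone is not fixed by the given facts.

cannot be determined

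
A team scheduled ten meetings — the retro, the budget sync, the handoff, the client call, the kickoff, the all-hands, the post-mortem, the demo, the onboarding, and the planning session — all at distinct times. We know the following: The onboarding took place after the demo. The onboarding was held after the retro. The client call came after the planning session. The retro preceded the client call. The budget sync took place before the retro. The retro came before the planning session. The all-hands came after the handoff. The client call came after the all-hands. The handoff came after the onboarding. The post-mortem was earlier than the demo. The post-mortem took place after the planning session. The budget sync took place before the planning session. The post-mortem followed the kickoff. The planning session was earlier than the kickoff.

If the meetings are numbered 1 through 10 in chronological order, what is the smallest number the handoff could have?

8

The budget sync, the demo, the kickoff, the onboarding, the planning session, the post-mortem, and the retro must all come before the handoff — 7 forced predecessors.
Nothing else is forced ahead of the handoff, so its earliest slot is position 7 + 1 = 8.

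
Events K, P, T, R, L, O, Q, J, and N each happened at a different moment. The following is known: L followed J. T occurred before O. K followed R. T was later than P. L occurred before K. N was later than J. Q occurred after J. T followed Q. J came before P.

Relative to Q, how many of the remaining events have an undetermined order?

5

Forced before Q: J; forced after Q: O and T.
That leaves K, L, N, P, and R with no forced order relative to Q — 5.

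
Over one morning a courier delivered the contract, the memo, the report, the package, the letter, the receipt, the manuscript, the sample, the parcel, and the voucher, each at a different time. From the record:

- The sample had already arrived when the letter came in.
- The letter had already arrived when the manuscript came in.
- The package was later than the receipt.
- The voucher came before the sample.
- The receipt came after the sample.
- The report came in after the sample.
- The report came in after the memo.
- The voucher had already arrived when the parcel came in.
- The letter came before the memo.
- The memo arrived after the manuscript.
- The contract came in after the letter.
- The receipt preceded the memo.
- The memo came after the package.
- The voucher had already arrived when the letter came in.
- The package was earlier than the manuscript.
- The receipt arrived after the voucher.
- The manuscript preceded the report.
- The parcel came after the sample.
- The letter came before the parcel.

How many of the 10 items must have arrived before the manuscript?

5

Directly stated before the manuscript: the letter and the package.
The receipt reaches the manuscript via the receipt → the package → the manuscript.
The sample reaches the manuscript via the sample → the letter → the manuscript.
The voucher reaches the manuscript via the voucher → the letter → the manuscript.
That's the letter, the package, the receipt, the sample, and the voucher — 5 in all.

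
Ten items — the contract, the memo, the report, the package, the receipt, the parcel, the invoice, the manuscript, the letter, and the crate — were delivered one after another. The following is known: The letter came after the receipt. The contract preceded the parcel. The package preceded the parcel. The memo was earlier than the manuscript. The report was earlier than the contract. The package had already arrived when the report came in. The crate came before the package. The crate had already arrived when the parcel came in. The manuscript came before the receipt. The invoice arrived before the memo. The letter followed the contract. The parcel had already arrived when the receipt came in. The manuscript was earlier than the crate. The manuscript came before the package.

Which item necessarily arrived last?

Every other item has a chain of constraints placing it before the letter, so the letter is last.

the letter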